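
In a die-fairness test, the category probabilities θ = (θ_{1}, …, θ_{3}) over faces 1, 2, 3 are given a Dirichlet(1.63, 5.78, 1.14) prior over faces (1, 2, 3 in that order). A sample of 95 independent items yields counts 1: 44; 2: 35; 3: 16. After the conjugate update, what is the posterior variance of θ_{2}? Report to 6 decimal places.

The Dirichlet prior is conjugate to the Multinomial likelihood: each posterior αⱼ = prior αⱼ + observed count nⱼ.
Posterior concentration: (45.63, 40.78, 17.14), total = 103.55.
Var[θ_j] = α_j(Σα−α_j)/((Σα)²(Σα+1)) = 40.78·62.77/(103.55²·104.55) = 0.002283.

0.002283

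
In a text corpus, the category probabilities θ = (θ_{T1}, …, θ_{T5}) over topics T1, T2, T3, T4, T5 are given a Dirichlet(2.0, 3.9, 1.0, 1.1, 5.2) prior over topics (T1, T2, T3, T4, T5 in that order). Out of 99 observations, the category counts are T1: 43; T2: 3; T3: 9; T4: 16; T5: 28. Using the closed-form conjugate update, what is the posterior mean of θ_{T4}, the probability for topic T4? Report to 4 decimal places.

The Dirichlet prior is conjugate to the Multinomial likelihood: each posterior αⱼ = prior αⱼ + observed count nⱼ.
Posterior concentration: (45.0, 6.9, 10.0, 17.1, 33.2), total = 112.2.
E[θ_{T4}|data] = α_{T4}/Σα = 17.1/112.2 = 0.1524.

0.1524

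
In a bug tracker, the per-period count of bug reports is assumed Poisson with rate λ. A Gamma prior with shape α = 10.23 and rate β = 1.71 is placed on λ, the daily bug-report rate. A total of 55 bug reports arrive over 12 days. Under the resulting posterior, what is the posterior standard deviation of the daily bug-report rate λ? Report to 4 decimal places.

0.5891

With a Gamma(shape α, rate β) prior, the Poisson likelihood is conjugate: the posterior is Gamma(α + ΣXᵢ, β + n).
Posterior: Gamma(α+S, β+n) = Gamma(10.23+55, 1.71+12) = Gamma(65.23, 13.71).
SD = √α/β = √65.23/13.71 = 0.5891.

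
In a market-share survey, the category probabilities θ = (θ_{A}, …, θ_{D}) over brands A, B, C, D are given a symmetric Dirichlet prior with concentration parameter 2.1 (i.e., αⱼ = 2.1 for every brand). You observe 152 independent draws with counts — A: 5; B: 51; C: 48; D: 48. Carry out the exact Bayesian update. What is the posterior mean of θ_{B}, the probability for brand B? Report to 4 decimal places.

The Dirichlet prior is conjugate to the Multinomial likelihood: each posterior αⱼ = prior αⱼ + observed count nⱼ.
Posterior concentration: (7.1, 53.1, 50.1, 50.1), total = 160.4.
E[θ_{B}|data] = α_{B}/Σα = 53.1/160.4 = 0.3310.

0.3310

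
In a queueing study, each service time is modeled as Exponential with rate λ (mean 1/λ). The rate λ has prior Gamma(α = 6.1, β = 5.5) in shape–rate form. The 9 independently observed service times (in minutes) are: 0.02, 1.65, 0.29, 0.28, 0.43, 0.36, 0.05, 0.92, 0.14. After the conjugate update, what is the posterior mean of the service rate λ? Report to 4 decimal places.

1.5664

With a Gamma(shape α, rate β) prior on the exponential rate λ, the posterior after n observations with total T = Σxᵢ is Gamma(α+n, β+T).
Sum of observations T = 4.14 minutes; n = 9.
Posterior: Gamma(6.1+9, 5.5+4.14) = Gamma(15.1, 9.64).
Posterior mean of λ = α/β = 15.1/9.64 = 1.5664.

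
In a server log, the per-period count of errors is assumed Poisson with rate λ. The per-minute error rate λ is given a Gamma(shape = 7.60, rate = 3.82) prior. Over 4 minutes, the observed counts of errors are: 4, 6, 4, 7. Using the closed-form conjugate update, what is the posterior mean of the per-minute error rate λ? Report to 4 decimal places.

With a Gamma(shape α, rate β) prior, the Poisson likelihood is conjugate: the posterior is Gamma(α + ΣXᵢ, β + n).
Sum of counts S = 21 over n = 4 minutes.
Posterior: Gamma(α+S, β+n) = Gamma(7.60+21, 3.82+4) = Gamma(28.60, 7.82).
Posterior mean = α/β = 28.60/7.82 = 3.6573.

3.6573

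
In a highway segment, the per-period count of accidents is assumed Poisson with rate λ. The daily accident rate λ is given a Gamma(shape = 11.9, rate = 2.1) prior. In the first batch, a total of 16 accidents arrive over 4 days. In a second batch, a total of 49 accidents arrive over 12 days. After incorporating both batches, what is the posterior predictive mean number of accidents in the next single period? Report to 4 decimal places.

4.2486

With a Gamma(shape α, rate β) prior, the Poisson likelihood is conjugate: the posterior is Gamma(α + ΣXᵢ, β + n).
After batch 1: Gamma(α+S, β+n) = Gamma(11.9+16, 2.1+4) = Gamma(27.9, 6.1).
After batch 2: Gamma(α+S, β+n) = Gamma(27.9+49, 6.1+12) = Gamma(76.9, 18.1).
The predictive distribution for one future period is NegBinom with mean α/β = 4.2486.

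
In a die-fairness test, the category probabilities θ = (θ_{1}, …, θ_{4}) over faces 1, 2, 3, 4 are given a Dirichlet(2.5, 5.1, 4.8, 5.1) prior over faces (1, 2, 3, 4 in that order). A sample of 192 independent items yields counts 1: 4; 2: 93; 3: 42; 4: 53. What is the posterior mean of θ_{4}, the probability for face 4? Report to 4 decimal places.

0.2773

The Dirichlet prior is conjugate to the Multinomial likelihood: each posterior αⱼ = prior αⱼ + observed count nⱼ.
Posterior concentration: (6.5, 98.1, 46.8, 58.1), total = 209.5.
E[θ_{4}|data] = α_{4}/Σα = 58.1/209.5 = 0.2773.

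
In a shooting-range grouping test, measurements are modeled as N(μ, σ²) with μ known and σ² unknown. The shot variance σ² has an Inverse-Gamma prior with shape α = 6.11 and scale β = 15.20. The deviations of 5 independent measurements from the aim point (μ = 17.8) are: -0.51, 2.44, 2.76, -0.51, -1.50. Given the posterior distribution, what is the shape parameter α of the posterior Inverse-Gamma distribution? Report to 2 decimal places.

With known mean μ and an Inverse-Gamma(α, β) prior on σ², the Normal likelihood is conjugate: posterior is Inv-Gamma(α + n/2, β + Σ(xᵢ−μ)²/2).
Σ(xᵢ−μ)² = (-0.51)² + (2.44)² + (2.76)² + (-0.51)² + (-1.50)² = 16.3414.
Posterior: Inv-Gamma(6.11 + 5/2, 15.20 + 16.3414/2) = Inv-Gamma(8.61, 23.37070).
Posterior α = 8.61.

8.61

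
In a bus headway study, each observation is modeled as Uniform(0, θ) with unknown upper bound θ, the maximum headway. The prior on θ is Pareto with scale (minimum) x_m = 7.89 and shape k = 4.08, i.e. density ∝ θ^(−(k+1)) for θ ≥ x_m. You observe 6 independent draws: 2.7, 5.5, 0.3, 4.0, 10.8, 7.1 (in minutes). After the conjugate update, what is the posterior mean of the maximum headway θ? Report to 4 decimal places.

A Pareto(scale x_m, shape k) prior on the upper bound θ of Uniform(0, θ) is conjugate: posterior is Pareto(max(x_m, max xᵢ), k + n).
Sample maximum = 10.8; prior scale x_m = 7.89 → posterior scale = max = 10.80.
Posterior shape = 4.08 + 6 = 10.08.
E[θ|data] = k·x_m/(k−1) = 10.08·10.80/9.08 = 11.9894.

11.9894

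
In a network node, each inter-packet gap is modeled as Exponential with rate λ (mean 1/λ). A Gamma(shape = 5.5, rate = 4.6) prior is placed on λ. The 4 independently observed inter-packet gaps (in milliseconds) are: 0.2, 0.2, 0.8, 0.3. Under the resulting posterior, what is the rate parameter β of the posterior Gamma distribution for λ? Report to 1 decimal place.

With a Gamma(shape α, rate β) prior on the exponential rate λ, the posterior after n observations with total T = Σxᵢ is Gamma(α+n, β+T).
Sum of observations T = 1.5 milliseconds; n = 4.
Posterior: Gamma(5.5+4, 4.6+1.5) = Gamma(9.5, 6.1).
Posterior β = 6.1.

6.1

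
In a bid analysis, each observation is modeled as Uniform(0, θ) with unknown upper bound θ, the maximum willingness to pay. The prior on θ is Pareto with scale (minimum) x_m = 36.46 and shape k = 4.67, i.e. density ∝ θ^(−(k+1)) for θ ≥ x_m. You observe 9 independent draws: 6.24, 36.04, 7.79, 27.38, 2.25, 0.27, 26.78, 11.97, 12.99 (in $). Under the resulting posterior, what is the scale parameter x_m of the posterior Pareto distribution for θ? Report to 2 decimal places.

A Pareto(scale x_m, shape k) prior on the upper bound θ of Uniform(0, θ) is conjugate: posterior is Pareto(max(x_m, max xᵢ), k + n).
Sample maximum = 36.04; prior scale x_m = 36.46 → posterior scale = max = 36.46.
Posterior shape = 4.67 + 9 = 13.67.
Posterior scale x_m = 36.46.

36.46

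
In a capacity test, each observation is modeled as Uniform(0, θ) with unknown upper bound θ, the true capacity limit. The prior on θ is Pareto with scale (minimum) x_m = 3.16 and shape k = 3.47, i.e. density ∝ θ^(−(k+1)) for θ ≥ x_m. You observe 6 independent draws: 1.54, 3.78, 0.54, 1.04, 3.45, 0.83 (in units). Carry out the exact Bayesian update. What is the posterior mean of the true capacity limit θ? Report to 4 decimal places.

A Pareto(scale x_m, shape k) prior on the upper bound θ of Uniform(0, θ) is conjugate: posterior is Pareto(max(x_m, max xᵢ), k + n).
Sample maximum = 3.78; prior scale x_m = 3.16 → posterior scale = max = 3.78.
Posterior shape = 3.47 + 6 = 9.47.
E[θ|data] = k·x_m/(k−1) = 9.47·3.78/8.47 = 4.2263.

4.2263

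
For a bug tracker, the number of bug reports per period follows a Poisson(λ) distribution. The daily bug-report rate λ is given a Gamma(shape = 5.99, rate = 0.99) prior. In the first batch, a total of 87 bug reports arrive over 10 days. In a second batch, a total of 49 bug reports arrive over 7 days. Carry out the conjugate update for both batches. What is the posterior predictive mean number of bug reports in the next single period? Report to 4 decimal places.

With a Gamma(shape α, rate β) prior, the Poisson likelihood is conjugate: the posterior is Gamma(α + ΣXᵢ, β + n).
After batch 1: Gamma(α+S, β+n) = Gamma(5.99+87, 0.99+10) = Gamma(92.99, 10.99).
After batch 2: Gamma(α+S, β+n) = Gamma(92.99+49, 10.99+7) = Gamma(141.99, 17.99).
The predictive distribution for one future period is NegBinom with mean α/β = 7.8927.

7.8927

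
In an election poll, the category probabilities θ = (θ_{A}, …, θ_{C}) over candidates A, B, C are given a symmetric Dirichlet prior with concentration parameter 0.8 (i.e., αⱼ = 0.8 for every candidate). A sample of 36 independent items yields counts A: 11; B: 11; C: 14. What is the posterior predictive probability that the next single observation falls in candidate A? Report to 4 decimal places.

The Dirichlet prior is conjugate to the Multinomial likelihood: each posterior αⱼ = prior αⱼ + observed count nⱼ.
Posterior concentration: (11.8, 11.8, 14.8), total = 38.4.
P(next = A | data) = α_{A}/Σα = 0.3073.

0.3073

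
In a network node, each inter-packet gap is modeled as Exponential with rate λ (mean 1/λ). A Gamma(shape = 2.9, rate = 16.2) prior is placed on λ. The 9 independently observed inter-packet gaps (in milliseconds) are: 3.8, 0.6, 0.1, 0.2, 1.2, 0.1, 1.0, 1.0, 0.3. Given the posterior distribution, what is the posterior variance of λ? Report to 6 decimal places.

0.019825

With a Gamma(shape α, rate β) prior on the exponential rate λ, the posterior after n observations with total T = Σxᵢ is Gamma(α+n, β+T).
Sum of observations T = 8.3 milliseconds; n = 9.
Posterior: Gamma(2.9+9, 16.2+8.3) = Gamma(11.9, 24.5).
Var = α/β² = 0.019825.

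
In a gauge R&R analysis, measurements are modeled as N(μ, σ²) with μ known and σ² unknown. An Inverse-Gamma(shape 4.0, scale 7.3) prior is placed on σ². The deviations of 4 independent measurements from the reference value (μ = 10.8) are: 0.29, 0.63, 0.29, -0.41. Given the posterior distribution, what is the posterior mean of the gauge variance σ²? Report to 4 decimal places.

With known mean μ and an Inverse-Gamma(α, β) prior on σ², the Normal likelihood is conjugate: posterior is Inv-Gamma(α + n/2, β + Σ(xᵢ−μ)²/2).
Σ(xᵢ−μ)² = (0.29)² + (0.63)² + (0.29)² + (-0.41)² = 0.7332.
Posterior: Inv-Gamma(4.0 + 4/2, 7.3 + 0.7332/2) = Inv-Gamma(6.00, 7.66660).
E[σ²|data] = β/(α−1) = 7.66660/5.00 = 1.5333.

1.5333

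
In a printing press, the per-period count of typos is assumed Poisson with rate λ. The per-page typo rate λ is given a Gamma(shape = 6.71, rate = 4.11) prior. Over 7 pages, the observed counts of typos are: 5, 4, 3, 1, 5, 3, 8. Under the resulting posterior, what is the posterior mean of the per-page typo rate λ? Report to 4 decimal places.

With a Gamma(shape α, rate β) prior, the Poisson likelihood is conjugate: the posterior is Gamma(α + ΣXᵢ, β + n).
Sum of counts S = 29 over n = 7 pages.
Posterior: Gamma(α+S, β+n) = Gamma(6.71+29, 4.11+7) = Gamma(35.71, 11.11).
Posterior mean = α/β = 35.71/11.11 = 3.2142.

3.2142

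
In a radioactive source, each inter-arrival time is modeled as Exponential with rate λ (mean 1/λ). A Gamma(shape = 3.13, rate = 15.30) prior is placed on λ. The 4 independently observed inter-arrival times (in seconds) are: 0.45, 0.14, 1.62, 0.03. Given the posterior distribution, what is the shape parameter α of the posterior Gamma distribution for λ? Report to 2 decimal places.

With a Gamma(shape α, rate β) prior on the exponential rate λ, the posterior after n observations with total T = Σxᵢ is Gamma(α+n, β+T).
Sum of observations T = 2.24 seconds; n = 4.
Posterior: Gamma(3.13+4, 15.30+2.24) = Gamma(7.13, 17.54).
Posterior α = 7.13.

7.13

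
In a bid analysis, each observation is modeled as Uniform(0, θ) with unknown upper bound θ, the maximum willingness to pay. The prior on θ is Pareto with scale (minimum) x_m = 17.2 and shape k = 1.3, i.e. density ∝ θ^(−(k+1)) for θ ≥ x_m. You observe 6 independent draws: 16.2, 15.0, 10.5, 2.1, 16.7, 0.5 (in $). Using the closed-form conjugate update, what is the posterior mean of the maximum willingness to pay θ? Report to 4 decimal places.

A Pareto(scale x_m, shape k) prior on the upper bound θ of Uniform(0, θ) is conjugate: posterior is Pareto(max(x_m, max xᵢ), k + n).
Sample maximum = 16.7; prior scale x_m = 17.2 → posterior scale = max = 17.2.
Posterior shape = 1.3 + 6 = 7.3.
E[θ|data] = k·x_m/(k−1) = 7.3·17.2/6.3 = 19.9302.

19.9302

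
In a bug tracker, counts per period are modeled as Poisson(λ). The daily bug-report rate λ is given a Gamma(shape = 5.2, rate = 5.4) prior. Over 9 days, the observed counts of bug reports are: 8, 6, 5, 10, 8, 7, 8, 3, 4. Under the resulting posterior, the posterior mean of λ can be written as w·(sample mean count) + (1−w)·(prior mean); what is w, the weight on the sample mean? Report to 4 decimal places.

With a Gamma(shape α, rate β) prior, the Poisson likelihood is conjugate: the posterior is Gamma(α + ΣXᵢ, β + n).
Posterior mean = (α₀+S)/(β₀+n) = [n/(β₀+n)]·(S/n) + [β₀/(β₀+n)]·(α₀/β₀), so only n and β₀ enter the weight.
Weight on data w = n/(β₀+n) = 9/(5.4+9) = 9/14.4 = 0.6250.

0.6250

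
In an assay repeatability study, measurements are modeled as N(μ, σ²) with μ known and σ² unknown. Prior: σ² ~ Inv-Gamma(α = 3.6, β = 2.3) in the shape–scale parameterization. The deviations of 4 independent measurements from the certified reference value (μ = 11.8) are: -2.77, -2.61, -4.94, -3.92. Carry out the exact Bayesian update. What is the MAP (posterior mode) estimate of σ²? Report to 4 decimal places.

4.4587

With known mean μ and an Inverse-Gamma(α, β) prior on σ², the Normal likelihood is conjugate: posterior is Inv-Gamma(α + n/2, β + Σ(xᵢ−μ)²/2).
Σ(xᵢ−μ)² = (-2.77)² + (-2.61)² + (-4.94)² + (-3.92)² = 54.2550.
Posterior: Inv-Gamma(3.6 + 4/2, 2.3 + 54.2550/2) = Inv-Gamma(5.60, 29.42750).
Mode = β/(α+1) = 29.42750/6.60 = 4.4587.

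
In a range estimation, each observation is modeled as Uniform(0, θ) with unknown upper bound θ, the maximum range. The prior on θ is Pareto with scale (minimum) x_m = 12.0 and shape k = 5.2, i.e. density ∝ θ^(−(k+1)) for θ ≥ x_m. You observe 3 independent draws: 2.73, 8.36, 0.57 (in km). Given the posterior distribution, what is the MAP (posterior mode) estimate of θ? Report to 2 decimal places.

A Pareto(scale x_m, shape k) prior on the upper bound θ of Uniform(0, θ) is conjugate: posterior is Pareto(max(x_m, max xᵢ), k + n).
Sample maximum = 8.36; prior scale x_m = 12.0 → posterior scale = max = 12.00.
Posterior shape = 5.2 + 3 = 8.2.
The Pareto density is decreasing on [x_m, ∞), so the mode is x_m = 12.00.

12.00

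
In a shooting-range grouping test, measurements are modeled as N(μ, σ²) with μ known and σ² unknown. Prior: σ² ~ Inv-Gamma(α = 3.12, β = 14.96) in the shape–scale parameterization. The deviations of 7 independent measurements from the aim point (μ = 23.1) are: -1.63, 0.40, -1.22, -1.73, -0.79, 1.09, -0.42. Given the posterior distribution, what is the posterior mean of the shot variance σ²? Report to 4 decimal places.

With known mean μ and an Inverse-Gamma(α, β) prior on σ², the Normal likelihood is conjugate: posterior is Inv-Gamma(α + n/2, β + Σ(xᵢ−μ)²/2).
Σ(xᵢ−μ)² = (-1.63)² + (0.40)² + (-1.22)² + (-1.73)² + (-0.79)² + (1.09)² + (-0.42)² = 9.2868.
Posterior: Inv-Gamma(3.12 + 7/2, 14.96 + 9.2868/2) = Inv-Gamma(6.62, 19.60340).
E[σ²|data] = β/(α−1) = 19.60340/5.62 = 3.4881.

3.4881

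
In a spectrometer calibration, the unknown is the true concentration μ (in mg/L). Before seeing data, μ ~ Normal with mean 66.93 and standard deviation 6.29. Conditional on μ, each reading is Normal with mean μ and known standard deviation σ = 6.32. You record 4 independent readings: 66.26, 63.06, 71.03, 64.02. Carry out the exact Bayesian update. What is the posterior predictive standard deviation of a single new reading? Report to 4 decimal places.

For Normal data with known variance σ², a Normal(μ₀, σ₀²) prior on μ is conjugate. Posterior precision = 1/σ₀² + n/σ²; posterior mean is the precision-weighted average of μ₀ and x̄.
σ₀² = 6.29² = 39.5641, σ² = 6.32² = 39.9424; σ² + n·σ₀² = 39.9424 + 4·39.5641 = 198.1988.
Posterior precision = 1/σ₀² + n/σ² = 1/39.5641 + 4/39.9424 = (σ² + n·σ₀²)/(σ₀²σ²) = 198.1988/(39.5641·39.9424); posterior variance σₙ² = σ₀²σ²/(σ² + n·σ₀²) = 39.5641·39.9424/198.1988 = 7.973232.
Predictive variance for one new observation = σₙ² + σ² = 39.5641·39.9424/198.1988 + 39.9424 = σ²·(σ₀² + 198.1988)/198.1988 = 39.9424·237.7629/198.1988 = 47.915632; SD = √(39.9424·237.7629/198.1988) = 6.9221.

6.9221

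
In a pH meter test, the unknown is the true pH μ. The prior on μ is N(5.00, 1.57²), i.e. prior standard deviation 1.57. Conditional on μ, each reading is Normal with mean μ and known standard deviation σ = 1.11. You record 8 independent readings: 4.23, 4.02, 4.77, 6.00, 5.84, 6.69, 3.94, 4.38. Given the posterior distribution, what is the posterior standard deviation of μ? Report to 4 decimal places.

For Normal data with known variance σ², a Normal(μ₀, σ₀²) prior on μ is conjugate. Posterior precision = 1/σ₀² + n/σ²; posterior mean is the precision-weighted average of μ₀ and x̄.
σ₀² = 1.57² = 2.4649, σ² = 1.11² = 1.2321; σ² + n·σ₀² = 1.2321 + 8·2.4649 = 20.9513.
Posterior precision = 1/σ₀² + n/σ² = 1/2.4649 + 8/1.2321 = (σ² + n·σ₀²)/(σ₀²σ²) = 20.9513/(2.4649·1.2321); posterior variance σₙ² = σ₀²σ²/(σ² + n·σ₀²) = 2.4649·1.2321/20.9513 = 0.144955.
Posterior SD = √σₙ² = √(2.4649·1.2321/20.9513) = 0.3807.

0.3807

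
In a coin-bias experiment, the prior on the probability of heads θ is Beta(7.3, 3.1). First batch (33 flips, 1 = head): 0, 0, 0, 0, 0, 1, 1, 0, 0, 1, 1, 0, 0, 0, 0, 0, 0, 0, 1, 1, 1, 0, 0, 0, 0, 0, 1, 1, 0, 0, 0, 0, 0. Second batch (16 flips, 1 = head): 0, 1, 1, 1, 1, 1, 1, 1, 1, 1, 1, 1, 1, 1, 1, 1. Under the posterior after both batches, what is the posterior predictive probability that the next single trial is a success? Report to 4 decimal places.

The Beta prior is conjugate to a Binomial/Bernoulli likelihood; the update adds successes to α and failures to β.
After batch 1: Beta(7.3+9, 3.1+24) = Beta(16.3, 27.1).
After batch 2: Beta(16.3+15, 27.1+1) = Beta(31.3, 28.1).
For a single future Bernoulli trial, P(success | data) = α/(α+β) = 0.5269.

0.5269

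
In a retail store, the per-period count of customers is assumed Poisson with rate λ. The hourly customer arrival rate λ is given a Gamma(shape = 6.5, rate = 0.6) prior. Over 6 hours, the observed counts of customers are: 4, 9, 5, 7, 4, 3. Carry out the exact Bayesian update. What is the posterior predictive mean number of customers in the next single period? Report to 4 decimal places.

With a Gamma(shape α, rate β) prior, the Poisson likelihood is conjugate: the posterior is Gamma(α + ΣXᵢ, β + n).
Sum of counts S = 32 over n = 6 hours.
Posterior: Gamma(α+S, β+n) = Gamma(6.5+32, 0.6+6) = Gamma(38.5, 6.6).
The predictive distribution for one future period is NegBinom with mean α/β = 5.8333.

5.8333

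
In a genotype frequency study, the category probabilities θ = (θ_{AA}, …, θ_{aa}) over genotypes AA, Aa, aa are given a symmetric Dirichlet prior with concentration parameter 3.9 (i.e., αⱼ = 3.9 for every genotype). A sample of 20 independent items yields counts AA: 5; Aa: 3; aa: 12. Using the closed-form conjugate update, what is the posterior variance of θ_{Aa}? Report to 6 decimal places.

0.005208

The Dirichlet prior is conjugate to the Multinomial likelihood: each posterior αⱼ = prior αⱼ + observed count nⱼ.
Posterior concentration: (8.9, 6.9, 15.9), total = 31.7.
Var[θ_j] = α_j(Σα−α_j)/((Σα)²(Σα+1)) = 6.9·24.8/(31.7²·32.7) = 0.005208.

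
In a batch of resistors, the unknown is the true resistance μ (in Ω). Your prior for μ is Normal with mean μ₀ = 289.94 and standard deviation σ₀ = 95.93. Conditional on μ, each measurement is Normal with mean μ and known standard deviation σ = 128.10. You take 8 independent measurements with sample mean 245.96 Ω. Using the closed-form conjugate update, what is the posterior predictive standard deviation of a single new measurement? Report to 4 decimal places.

134.4877

For Normal data with known variance σ², a Normal(μ₀, σ₀²) prior on μ is conjugate. Posterior precision = 1/σ₀² + n/σ²; posterior mean is the precision-weighted average of μ₀ and x̄.
σ₀² = 95.93² = 9202.5649, σ² = 128.10² = 16409.61; σ² + n·σ₀² = 16409.61 + 8·9202.5649 = 90030.1292.
Posterior precision = 1/σ₀² + n/σ² = 1/9202.5649 + 8/16409.61 = (σ² + n·σ₀²)/(σ₀²σ²) = 90030.1292/(9202.5649·16409.61); posterior variance σₙ² = σ₀²σ²/(σ² + n·σ₀²) = 9202.5649·16409.61/90030.1292 = 1677.332937.
Predictive variance for one new observation = σₙ² + σ² = 9202.5649·16409.61/90030.1292 + 16409.61 = σ²·(σ₀² + 90030.1292)/90030.1292 = 16409.61·99232.6941/90030.1292 = 18086.942937; SD = √(16409.61·99232.6941/90030.1292) = 134.4877.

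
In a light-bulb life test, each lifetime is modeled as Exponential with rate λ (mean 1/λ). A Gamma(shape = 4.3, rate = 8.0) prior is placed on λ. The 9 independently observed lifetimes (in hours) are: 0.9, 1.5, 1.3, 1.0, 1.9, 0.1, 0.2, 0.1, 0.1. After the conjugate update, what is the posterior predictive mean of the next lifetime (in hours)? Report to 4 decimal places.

With a Gamma(shape α, rate β) prior on the exponential rate λ, the posterior after n observations with total T = Σxᵢ is Gamma(α+n, β+T).
Sum of observations T = 7.1 hours; n = 9.
Posterior: Gamma(4.3+9, 8.0+7.1) = Gamma(13.3, 15.1).
The predictive distribution for the next observation is Lomax; its mean is β/(α−1) = 15.1/12.3 = 1.2276.

1.2276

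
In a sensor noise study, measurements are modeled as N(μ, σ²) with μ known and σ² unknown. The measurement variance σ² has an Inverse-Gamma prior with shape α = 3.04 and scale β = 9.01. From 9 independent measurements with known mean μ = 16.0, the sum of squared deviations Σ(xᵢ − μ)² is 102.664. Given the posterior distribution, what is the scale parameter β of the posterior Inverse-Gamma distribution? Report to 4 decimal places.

With known mean μ and an Inverse-Gamma(α, β) prior on σ², the Normal likelihood is conjugate: posterior is Inv-Gamma(α + n/2, β + Σ(xᵢ−μ)²/2).
Posterior: Inv-Gamma(3.04 + 9/2, 9.01 + 102.664/2) = Inv-Gamma(7.54, 60.3420).
Posterior β = 60.3420.

60.3420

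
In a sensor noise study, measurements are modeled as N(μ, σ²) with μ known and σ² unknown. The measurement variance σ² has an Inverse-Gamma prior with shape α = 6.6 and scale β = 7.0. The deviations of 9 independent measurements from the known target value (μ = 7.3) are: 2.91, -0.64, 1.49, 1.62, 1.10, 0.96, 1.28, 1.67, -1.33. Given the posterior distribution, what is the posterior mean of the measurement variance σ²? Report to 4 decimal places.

1.7847

With known mean μ and an Inverse-Gamma(α, β) prior on σ², the Normal likelihood is conjugate: posterior is Inv-Gamma(α + n/2, β + Σ(xᵢ−μ)²/2).
Σ(xᵢ−μ)² = (2.91)² + (-0.64)² + (1.49)² + (1.62)² + (1.10)² + (0.96)² + (1.28)² + (1.67)² + (-1.33)² = 22.0500.
Posterior: Inv-Gamma(6.6 + 9/2, 7.0 + 22.0500/2) = Inv-Gamma(11.10, 18.02500).
E[σ²|data] = β/(α−1) = 18.02500/10.10 = 1.7847.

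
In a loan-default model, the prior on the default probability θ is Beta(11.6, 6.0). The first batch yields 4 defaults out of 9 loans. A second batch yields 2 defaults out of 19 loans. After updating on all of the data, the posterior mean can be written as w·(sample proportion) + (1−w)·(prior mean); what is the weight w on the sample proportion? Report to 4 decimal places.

0.6140

The Beta prior is conjugate to a Binomial/Bernoulli likelihood; the update adds successes to α and failures to β.
Total number of loans: n = 9 + 19 = 28.
Posterior mean = (α₀+k)/(α₀+β₀+n) = [n/(α₀+β₀+n)]·(k/n) + [(α₀+β₀)/(α₀+β₀+n)]·α₀/(α₀+β₀), so only n and the prior enter the weight.
The weight on the data is w = n/(α₀+β₀+n) = 28/(11.6+6.0+28) = 28/45.6 = 0.6140.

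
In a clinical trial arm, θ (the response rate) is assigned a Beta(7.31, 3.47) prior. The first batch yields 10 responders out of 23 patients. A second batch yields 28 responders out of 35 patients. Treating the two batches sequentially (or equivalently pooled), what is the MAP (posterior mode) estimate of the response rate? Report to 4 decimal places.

0.6635

The Beta prior is conjugate to a Binomial/Bernoulli likelihood; the update adds successes to α and failures to β.
After batch 1: Beta(7.31+10, 3.47+13) = Beta(17.31, 16.47).
After batch 2: Beta(17.31+28, 16.47+7) = Beta(45.31, 23.47).
Mode of Beta(a,b) for a,b>1 is (a−1)/(a+b−2) = 44.31/66.78 = 0.6635.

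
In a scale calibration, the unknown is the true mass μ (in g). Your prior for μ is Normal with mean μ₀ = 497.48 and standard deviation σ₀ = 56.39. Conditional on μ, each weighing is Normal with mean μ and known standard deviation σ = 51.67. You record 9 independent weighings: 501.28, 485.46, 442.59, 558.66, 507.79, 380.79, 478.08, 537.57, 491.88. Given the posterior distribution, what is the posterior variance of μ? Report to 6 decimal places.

For Normal data with known variance σ², a Normal(μ₀, σ₀²) prior on μ is conjugate. Posterior precision = 1/σ₀² + n/σ²; posterior mean is the precision-weighted average of μ₀ and x̄.
σ₀² = 56.39² = 3179.8321, σ² = 51.67² = 2669.7889; σ² + n·σ₀² = 2669.7889 + 9·3179.8321 = 31288.2778.
Posterior precision = 1/σ₀² + n/σ² = 1/3179.8321 + 9/2669.7889 = (σ² + n·σ₀²)/(σ₀²σ²) = 31288.2778/(3179.8321·2669.7889); posterior variance σₙ² = σ₀²σ²/(σ² + n·σ₀²) = 3179.8321·2669.7889/31288.2778 = 271.331024.

271.331024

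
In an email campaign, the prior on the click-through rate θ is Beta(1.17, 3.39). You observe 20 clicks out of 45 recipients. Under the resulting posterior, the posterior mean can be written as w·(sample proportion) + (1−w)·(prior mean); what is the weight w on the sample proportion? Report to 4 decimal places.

0.9080

The Beta prior is conjugate to a Binomial/Bernoulli likelihood; the update adds successes to α and failures to β.
Posterior mean = (α₀+k)/(α₀+β₀+n) = [n/(α₀+β₀+n)]·(k/n) + [(α₀+β₀)/(α₀+β₀+n)]·α₀/(α₀+β₀), so only n and the prior enter the weight.
The weight on the data is w = n/(α₀+β₀+n) = 45/(1.17+3.39+45) = 45/49.56 = 0.9080.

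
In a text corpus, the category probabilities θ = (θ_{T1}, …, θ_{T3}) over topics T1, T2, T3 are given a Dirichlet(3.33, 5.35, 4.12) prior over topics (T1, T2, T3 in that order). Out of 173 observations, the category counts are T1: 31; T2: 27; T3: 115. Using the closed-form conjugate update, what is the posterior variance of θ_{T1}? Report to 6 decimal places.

0.000806

The Dirichlet prior is conjugate to the Multinomial likelihood: each posterior αⱼ = prior αⱼ + observed count nⱼ.
Posterior concentration: (34.33, 32.35, 119.12), total = 185.80.
Var[θ_j] = α_j(Σα−α_j)/((Σα)²(Σα+1)) = 34.33·151.47/(185.80²·186.80) = 0.000806.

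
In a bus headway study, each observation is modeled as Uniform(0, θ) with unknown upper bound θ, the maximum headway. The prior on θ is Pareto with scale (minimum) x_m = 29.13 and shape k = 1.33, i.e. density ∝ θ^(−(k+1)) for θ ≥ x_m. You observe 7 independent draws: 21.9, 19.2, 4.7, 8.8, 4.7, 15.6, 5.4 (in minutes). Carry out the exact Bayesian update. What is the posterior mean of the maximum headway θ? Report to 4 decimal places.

A Pareto(scale x_m, shape k) prior on the upper bound θ of Uniform(0, θ) is conjugate: posterior is Pareto(max(x_m, max xᵢ), k + n).
Sample maximum = 21.9; prior scale x_m = 29.13 → posterior scale = max = 29.13.
Posterior shape = 1.33 + 7 = 8.33.
E[θ|data] = k·x_m/(k−1) = 8.33·29.13/7.33 = 33.1041.

33.1041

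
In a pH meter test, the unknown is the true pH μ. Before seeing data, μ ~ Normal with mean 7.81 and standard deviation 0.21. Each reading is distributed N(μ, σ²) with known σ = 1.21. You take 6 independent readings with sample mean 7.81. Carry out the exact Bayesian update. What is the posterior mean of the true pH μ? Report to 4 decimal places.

7.8100

For Normal data with known variance σ², a Normal(μ₀, σ₀²) prior on μ is conjugate. Posterior precision = 1/σ₀² + n/σ²; posterior mean is the precision-weighted average of μ₀ and x̄.
n·x̄ = 6·7.81 = 46.86.
σ₀² = 0.21² = 0.0441, σ² = 1.21² = 1.4641; σ² + n·σ₀² = 1.4641 + 6·0.0441 = 1.7287.
Posterior mean = (μ₀/σ₀² + n·x̄/σ²)/(1/σ₀² + n/σ²) = (σ²·μ₀ + σ₀²·n·x̄)/(σ² + n·σ₀²) = (1.4641·7.81 + 0.0441·46.86)/1.7287 = 13.501147/1.7287 = 7.8100.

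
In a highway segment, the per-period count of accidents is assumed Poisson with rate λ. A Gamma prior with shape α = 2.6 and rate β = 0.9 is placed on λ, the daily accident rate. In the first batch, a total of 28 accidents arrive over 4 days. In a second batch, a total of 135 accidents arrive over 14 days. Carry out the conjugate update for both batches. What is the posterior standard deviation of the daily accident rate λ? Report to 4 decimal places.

0.6809

With a Gamma(shape α, rate β) prior, the Poisson likelihood is conjugate: the posterior is Gamma(α + ΣXᵢ, β + n).
After batch 1: Gamma(α+S, β+n) = Gamma(2.6+28, 0.9+4) = Gamma(30.6, 4.9).
After batch 2: Gamma(α+S, β+n) = Gamma(30.6+135, 4.9+14) = Gamma(165.6, 18.9).
SD = √α/β = √165.6/18.9 = 0.6809.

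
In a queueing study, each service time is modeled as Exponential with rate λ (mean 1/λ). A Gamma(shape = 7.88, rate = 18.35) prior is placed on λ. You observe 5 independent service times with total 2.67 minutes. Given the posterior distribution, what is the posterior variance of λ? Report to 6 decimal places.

0.029151

With a Gamma(shape α, rate β) prior on the exponential rate λ, the posterior after n observations with total T = Σxᵢ is Gamma(α+n, β+T).
Posterior: Gamma(7.88+5, 18.35+2.67) = Gamma(12.88, 21.02).
Var = α/β² = 0.029151.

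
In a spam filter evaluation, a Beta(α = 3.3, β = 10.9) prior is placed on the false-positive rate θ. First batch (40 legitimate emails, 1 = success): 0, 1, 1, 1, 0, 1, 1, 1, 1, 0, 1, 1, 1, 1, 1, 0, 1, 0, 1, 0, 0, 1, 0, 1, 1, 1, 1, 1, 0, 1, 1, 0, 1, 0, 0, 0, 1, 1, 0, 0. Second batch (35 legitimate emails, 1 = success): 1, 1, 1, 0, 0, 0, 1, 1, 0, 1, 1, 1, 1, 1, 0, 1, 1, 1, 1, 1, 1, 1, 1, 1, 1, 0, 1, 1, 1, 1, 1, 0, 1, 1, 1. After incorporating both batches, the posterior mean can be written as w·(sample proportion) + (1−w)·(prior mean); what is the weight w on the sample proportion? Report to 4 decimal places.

The Beta prior is conjugate to a Binomial/Bernoulli likelihood; the update adds successes to α and failures to β.
Total number of legitimate emails: n = 40 + 35 = 75.
Posterior mean = (α₀+k)/(α₀+β₀+n) = [n/(α₀+β₀+n)]·(k/n) + [(α₀+β₀)/(α₀+β₀+n)]·α₀/(α₀+β₀), so only n and the prior enter the weight.
The weight on the data is w = n/(α₀+β₀+n) = 75/(3.3+10.9+75) = 75/89.2 = 0.8408.

0.8408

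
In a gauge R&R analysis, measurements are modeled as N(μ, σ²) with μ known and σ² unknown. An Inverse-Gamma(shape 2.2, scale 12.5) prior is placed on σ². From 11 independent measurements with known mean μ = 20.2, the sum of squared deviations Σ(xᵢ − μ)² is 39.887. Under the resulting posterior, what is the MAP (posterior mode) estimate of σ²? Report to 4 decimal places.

3.7291

With known mean μ and an Inverse-Gamma(α, β) prior on σ², the Normal likelihood is conjugate: posterior is Inv-Gamma(α + n/2, β + Σ(xᵢ−μ)²/2).
Posterior: Inv-Gamma(2.2 + 11/2, 12.5 + 39.887/2) = Inv-Gamma(7.70, 32.4435).
Mode = β/(α+1) = 32.4435/8.70 = 3.7291.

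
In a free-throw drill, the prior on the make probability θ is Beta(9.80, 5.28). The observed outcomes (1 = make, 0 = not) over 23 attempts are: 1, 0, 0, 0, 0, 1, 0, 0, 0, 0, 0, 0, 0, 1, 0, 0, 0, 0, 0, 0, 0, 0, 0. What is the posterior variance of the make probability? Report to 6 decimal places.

0.005710

The Beta prior is conjugate to a Binomial/Bernoulli likelihood; the update adds successes to α and failures to β.
Posterior: Beta(α+k, β+n−k) = Beta(9.80+3, 5.28+20) = Beta(12.80, 25.28).
Var = αβ/((α+β)²(α+β+1)) = 12.80·25.28/(38.08²·39.08) = 0.005710.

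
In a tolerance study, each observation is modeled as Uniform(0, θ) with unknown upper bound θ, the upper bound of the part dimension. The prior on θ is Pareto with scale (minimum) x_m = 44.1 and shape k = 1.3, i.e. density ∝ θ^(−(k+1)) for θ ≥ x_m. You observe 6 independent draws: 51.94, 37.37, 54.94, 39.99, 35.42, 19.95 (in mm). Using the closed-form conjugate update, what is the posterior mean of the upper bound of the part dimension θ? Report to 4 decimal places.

63.6606

A Pareto(scale x_m, shape k) prior on the upper bound θ of Uniform(0, θ) is conjugate: posterior is Pareto(max(x_m, max xᵢ), k + n).
Sample maximum = 54.94; prior scale x_m = 44.1 → posterior scale = max = 54.94.
Posterior shape = 1.3 + 6 = 7.3.
E[θ|data] = k·x_m/(k−1) = 7.3·54.94/6.3 = 63.6606.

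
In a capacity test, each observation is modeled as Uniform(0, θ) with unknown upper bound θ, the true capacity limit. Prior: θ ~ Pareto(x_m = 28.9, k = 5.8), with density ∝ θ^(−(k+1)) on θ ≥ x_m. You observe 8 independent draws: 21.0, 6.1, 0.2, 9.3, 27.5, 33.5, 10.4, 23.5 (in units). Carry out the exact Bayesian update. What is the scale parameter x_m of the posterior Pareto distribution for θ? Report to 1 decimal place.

33.5

A Pareto(scale x_m, shape k) prior on the upper bound θ of Uniform(0, θ) is conjugate: posterior is Pareto(max(x_m, max xᵢ), k + n).
Sample maximum = 33.5; prior scale x_m = 28.9 → posterior scale = max = 33.5.
Posterior shape = 5.8 + 8 = 13.8.
Posterior scale x_m = 33.5.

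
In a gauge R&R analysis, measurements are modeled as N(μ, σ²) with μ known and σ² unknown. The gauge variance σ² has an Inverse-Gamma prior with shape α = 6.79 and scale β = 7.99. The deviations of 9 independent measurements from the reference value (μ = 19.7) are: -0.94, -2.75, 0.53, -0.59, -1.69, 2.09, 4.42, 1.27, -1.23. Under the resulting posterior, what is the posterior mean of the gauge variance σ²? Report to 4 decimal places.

With known mean μ and an Inverse-Gamma(α, β) prior on σ², the Normal likelihood is conjugate: posterior is Inv-Gamma(α + n/2, β + Σ(xᵢ−μ)²/2).
Σ(xᵢ−μ)² = (-0.94)² + (-2.75)² + (0.53)² + (-0.59)² + (-1.69)² + (2.09)² + (4.42)² + (1.27)² + (-1.23)² = 38.9615.
Posterior: Inv-Gamma(6.79 + 9/2, 7.99 + 38.9615/2) = Inv-Gamma(11.29, 27.47075).
E[σ²|data] = β/(α−1) = 27.47075/10.29 = 2.6697.

2.6697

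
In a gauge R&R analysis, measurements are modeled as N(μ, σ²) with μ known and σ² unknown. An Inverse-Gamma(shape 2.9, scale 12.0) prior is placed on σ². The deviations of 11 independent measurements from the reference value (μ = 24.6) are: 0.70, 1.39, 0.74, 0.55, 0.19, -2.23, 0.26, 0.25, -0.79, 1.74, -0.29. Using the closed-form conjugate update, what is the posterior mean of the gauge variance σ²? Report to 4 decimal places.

2.4424

With known mean μ and an Inverse-Gamma(α, β) prior on σ², the Normal likelihood is conjugate: posterior is Inv-Gamma(α + n/2, β + Σ(xᵢ−μ)²/2).
Σ(xᵢ−μ)² = (0.70)² + (1.39)² + (0.74)² + (0.55)² + (0.19)² + (-2.23)² + (0.26)² + (0.25)² + (-0.79)² + (1.74)² + (-0.29)² = 12.1471.
Posterior: Inv-Gamma(2.9 + 11/2, 12.0 + 12.1471/2) = Inv-Gamma(8.40, 18.07355).
E[σ²|data] = β/(α−1) = 18.07355/7.40 = 2.4424.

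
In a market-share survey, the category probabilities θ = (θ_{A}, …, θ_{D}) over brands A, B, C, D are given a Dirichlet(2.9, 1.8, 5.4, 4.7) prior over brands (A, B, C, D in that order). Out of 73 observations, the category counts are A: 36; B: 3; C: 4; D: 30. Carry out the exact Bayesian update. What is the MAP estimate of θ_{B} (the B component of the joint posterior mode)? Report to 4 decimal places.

The Dirichlet prior is conjugate to the Multinomial likelihood: each posterior αⱼ = prior αⱼ + observed count nⱼ.
Posterior concentration: (38.9, 4.8, 9.4, 34.7), total = 87.8.
Joint mode component: (α_{B}−1)/(Σα−K) = 3.8/83.8 = 0.0453.

0.0453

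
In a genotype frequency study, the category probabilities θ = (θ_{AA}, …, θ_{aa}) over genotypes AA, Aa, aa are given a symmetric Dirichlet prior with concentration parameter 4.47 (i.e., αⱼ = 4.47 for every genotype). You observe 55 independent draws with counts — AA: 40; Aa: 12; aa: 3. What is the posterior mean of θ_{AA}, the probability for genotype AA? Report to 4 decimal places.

0.6501

The Dirichlet prior is conjugate to the Multinomial likelihood: each posterior αⱼ = prior αⱼ + observed count nⱼ.
Posterior concentration: (44.47, 16.47, 7.47), total = 68.41.
E[θ_{AA}|data] = α_{AA}/Σα = 44.47/68.41 = 0.6501.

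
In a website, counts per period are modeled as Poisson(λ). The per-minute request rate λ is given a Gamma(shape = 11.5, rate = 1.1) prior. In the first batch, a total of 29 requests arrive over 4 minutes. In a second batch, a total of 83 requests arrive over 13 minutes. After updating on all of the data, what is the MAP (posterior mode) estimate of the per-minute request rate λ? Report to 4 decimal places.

6.7680

With a Gamma(shape α, rate β) prior, the Poisson likelihood is conjugate: the posterior is Gamma(α + ΣXᵢ, β + n).
After batch 1: Gamma(α+S, β+n) = Gamma(11.5+29, 1.1+4) = Gamma(40.5, 5.1).
After batch 2: Gamma(α+S, β+n) = Gamma(40.5+83, 5.1+13) = Gamma(123.5, 18.1).
Mode of Gamma(α,β) for α≥1 is (α−1)/β = 122.5/18.1 = 6.7680.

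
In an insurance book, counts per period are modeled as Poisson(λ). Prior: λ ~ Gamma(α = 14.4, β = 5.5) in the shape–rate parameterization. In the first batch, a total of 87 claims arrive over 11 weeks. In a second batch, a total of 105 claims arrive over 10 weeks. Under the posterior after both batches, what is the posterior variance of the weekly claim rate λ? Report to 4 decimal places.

With a Gamma(shape α, rate β) prior, the Poisson likelihood is conjugate: the posterior is Gamma(α + ΣXᵢ, β + n).
After batch 1: Gamma(α+S, β+n) = Gamma(14.4+87, 5.5+11) = Gamma(101.4, 16.5).
After batch 2: Gamma(α+S, β+n) = Gamma(101.4+105, 16.5+10) = Gamma(206.4, 26.5).
Var = α/β² = 206.4/26.5² = 0.2939.

0.2939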